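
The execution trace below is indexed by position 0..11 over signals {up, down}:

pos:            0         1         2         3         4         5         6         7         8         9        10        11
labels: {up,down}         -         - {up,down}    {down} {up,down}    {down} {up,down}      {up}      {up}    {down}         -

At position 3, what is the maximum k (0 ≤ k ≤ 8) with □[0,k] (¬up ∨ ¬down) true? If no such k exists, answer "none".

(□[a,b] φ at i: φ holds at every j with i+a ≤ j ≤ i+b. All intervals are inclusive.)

none

(¬up ∨ ¬down) must hold from j=3 onward; find where it first fails.
  j=3: fails → no k works.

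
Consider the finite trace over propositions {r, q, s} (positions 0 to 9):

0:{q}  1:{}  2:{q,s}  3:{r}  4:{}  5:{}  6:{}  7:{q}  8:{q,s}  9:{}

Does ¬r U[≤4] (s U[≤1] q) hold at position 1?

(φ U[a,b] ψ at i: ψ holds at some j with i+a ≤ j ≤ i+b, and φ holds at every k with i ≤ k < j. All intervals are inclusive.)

Yes

Need some j in [1,5] with (s U[≤1] q), and ¬r at every k in [1,j-1].
  j=1: (s U[≤1] q) — fails.
  j=2: (s U[≤1] q) holds; ¬r holds at every k in [1,1] → satisfied.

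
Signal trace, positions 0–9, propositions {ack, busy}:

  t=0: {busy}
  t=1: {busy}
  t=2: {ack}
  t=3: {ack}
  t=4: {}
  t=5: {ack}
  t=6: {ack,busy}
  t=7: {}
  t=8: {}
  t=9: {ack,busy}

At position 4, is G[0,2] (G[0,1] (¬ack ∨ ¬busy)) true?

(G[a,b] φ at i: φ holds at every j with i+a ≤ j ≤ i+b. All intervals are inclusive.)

Check G[0,1] (¬ack ∨ ¬busy) at every j in [4,6]:
  j=4: holds on [4,5]
  j=5: fails at 6
  j=6: fails at 6
Fails at j=5 → formula fails.

No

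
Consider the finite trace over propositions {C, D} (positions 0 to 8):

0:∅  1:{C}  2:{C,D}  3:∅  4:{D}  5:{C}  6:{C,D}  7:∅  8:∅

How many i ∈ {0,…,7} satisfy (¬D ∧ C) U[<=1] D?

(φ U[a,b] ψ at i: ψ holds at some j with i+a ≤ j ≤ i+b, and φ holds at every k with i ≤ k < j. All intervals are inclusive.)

Evaluate at each i in [0,7]:
  i=0: ✗ (no rhs in [0,1])
  i=1: ✓ (rhs at j=2; lhs holds on [1,1])
  i=2: ✓ (rhs at j=2)
  i=3: ✗ (lhs fails at k=3 before rhs at j=4)
  i=4: ✓ (rhs at j=4)
  i=5: ✓ (rhs at j=6; lhs holds on [5,5])
  i=6: ✓ (rhs at j=6)
  i=7: ✗ (no rhs in [7,8])
Positions where it holds: {1, 2, 4, 5, 6} → 5.

5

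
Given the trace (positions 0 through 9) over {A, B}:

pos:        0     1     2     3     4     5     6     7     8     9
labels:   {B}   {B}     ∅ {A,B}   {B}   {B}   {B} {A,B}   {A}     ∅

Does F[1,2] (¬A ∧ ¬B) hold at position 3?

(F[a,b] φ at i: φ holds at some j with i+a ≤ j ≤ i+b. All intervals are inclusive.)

False

Check (¬A ∧ ¬B) at each j in [4,5]:
  j=4: false
  j=5: false
No position in the window satisfies it → formula fails.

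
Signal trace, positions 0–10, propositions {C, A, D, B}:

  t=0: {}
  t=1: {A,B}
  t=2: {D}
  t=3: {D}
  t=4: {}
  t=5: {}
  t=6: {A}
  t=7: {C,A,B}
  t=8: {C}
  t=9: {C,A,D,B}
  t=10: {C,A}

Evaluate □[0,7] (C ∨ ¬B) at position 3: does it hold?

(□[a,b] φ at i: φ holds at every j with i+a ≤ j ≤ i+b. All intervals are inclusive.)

True

Check (C ∨ ¬B) at every j in [3,10]:
  j=3: true
  j=4: true
  j=5: true
  j=6: true
  j=7: true
  j=8: true
  j=9: true
  j=10: true
All positions satisfy it → formula holds.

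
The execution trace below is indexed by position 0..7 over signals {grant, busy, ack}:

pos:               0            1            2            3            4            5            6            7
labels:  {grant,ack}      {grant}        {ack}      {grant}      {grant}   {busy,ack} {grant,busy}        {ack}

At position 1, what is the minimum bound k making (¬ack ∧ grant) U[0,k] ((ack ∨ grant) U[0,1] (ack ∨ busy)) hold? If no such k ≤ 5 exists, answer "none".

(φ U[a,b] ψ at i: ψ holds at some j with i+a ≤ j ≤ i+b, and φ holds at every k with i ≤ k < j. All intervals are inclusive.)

0

Need earliest j ≥ 1 with ((ack ∨ grant) U[0,1] (ack ∨ busy)), and (¬ack ∧ grant) at every k in [1,j-1].
  j=1: rhs holds (empty prefix). k = 0.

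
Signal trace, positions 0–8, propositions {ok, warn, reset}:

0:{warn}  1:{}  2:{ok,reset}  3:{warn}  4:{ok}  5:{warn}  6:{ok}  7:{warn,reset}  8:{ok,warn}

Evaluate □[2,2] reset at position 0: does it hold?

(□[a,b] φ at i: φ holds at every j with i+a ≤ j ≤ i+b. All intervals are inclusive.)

Yes

Check reset at every j in [2,2]:
  j=2: true
All positions satisfy it → formula holds.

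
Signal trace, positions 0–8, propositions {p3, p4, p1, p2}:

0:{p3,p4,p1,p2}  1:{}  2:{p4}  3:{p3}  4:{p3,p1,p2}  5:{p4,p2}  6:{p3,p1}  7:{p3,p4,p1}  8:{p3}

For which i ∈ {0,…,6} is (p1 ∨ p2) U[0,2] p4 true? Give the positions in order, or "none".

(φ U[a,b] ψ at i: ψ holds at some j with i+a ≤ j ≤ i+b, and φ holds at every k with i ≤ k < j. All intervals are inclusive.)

0, 2, 4, 5, 6

Evaluate at each i in [0,6]:
  i=0: ✓ (rhs at j=0)
  i=1: ✗ (lhs fails at k=1 before rhs at j=2)
  i=2: ✓ (rhs at j=2)
  i=3: ✗ (lhs fails at k=3 before rhs at j=5)
  i=4: ✓ (rhs at j=5; lhs holds on [4,4])
  i=5: ✓ (rhs at j=5)
  i=6: ✓ (rhs at j=7; lhs holds on [6,6])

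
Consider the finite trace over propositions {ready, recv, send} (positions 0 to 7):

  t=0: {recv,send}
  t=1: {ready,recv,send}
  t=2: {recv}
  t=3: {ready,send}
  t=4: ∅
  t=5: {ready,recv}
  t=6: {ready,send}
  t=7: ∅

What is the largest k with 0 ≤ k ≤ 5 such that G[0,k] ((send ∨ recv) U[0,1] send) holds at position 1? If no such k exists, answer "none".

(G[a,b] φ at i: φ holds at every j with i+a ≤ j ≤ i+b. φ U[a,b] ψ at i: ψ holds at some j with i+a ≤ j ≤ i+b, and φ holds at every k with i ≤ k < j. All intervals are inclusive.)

((send ∨ recv) U[0,1] send) must hold from j=1 onward; find where it first fails.
  j=1: holds
  j=2: holds
  j=3: holds
  j=4: fails
Holds on [1,3], so largest k = 2.

2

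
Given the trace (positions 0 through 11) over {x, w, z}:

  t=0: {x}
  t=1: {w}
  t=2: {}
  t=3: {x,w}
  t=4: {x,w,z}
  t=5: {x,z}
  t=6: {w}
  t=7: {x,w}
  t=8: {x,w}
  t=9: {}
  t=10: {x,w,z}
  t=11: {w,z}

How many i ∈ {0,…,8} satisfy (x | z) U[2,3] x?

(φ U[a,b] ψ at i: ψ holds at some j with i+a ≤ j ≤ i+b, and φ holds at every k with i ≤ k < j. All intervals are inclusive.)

1

Evaluate at each i in [0,8]:
  i=0: ✗ (lhs fails at k=1 before rhs at j=3)
  i=1: ✗ (lhs fails at k=1 before rhs at j=3)
  i=2: ✗ (lhs fails at k=2 before rhs at j=4)
  i=3: ✓ (rhs at j=5; lhs holds on [3,4])
  i=4: ✗ (lhs fails at k=6 before rhs at j=7)
  i=5: ✗ (lhs fails at k=6 before rhs at j=7)
  i=6: ✗ (lhs fails at k=6 before rhs at j=8)
  i=7: ✗ (lhs fails at k=9 before rhs at j=10)
  i=8: ✗ (lhs fails at k=9 before rhs at j=10)
Positions where it holds: {3} → 1.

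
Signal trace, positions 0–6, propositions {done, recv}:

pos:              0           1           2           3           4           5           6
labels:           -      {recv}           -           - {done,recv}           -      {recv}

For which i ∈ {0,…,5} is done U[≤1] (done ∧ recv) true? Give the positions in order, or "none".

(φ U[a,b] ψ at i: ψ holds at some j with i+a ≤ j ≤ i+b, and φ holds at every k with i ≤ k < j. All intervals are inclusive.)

4

Evaluate at each i in [0,5]:
  i=0: ✗ (no rhs in [0,1])
  i=1: ✗ (no rhs in [1,2])
  i=2: ✗ (no rhs in [2,3])
  i=3: ✗ (lhs fails at k=3 before rhs at j=4)
  i=4: ✓ (rhs at j=4)
  i=5: ✗ (no rhs in [5,6])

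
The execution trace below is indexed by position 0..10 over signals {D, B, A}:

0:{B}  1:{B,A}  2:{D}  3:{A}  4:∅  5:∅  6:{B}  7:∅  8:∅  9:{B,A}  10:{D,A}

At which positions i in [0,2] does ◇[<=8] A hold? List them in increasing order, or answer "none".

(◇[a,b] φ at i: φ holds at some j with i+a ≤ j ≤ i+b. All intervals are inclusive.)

0, 1, 2

Evaluate at each i in [0,2]:
  i=0: ✓ (witness j=1)
  i=1: ✓ (witness j=1)
  i=2: ✓ (witness j=3)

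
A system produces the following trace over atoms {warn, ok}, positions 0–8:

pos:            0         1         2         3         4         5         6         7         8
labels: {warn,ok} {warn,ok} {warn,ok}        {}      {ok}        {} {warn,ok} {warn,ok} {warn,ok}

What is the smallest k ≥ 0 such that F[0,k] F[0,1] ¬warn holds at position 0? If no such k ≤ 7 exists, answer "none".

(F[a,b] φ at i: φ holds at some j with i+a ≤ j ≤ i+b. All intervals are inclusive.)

2

Scan j = 0,1,… for F[0,1] ¬warn:
  j=0: fails
  j=1: fails
  j=2: holds
First hit at j=2, so smallest k = 2-0 = 2.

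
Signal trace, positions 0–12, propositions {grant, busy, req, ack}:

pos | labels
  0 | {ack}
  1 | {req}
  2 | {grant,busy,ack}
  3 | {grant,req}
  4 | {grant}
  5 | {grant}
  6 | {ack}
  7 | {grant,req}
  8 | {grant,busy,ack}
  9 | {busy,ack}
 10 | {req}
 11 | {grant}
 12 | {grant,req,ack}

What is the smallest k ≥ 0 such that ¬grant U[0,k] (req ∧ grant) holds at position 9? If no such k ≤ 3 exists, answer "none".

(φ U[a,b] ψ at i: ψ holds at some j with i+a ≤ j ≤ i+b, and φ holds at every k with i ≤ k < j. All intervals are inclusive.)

Need earliest j ≥ 9 with (req ∧ grant), and ¬grant at every k in [9,j-1].
  j=9: rhs fails.
  j=10: rhs fails.
  j=11: rhs fails.
  j=12: rhs holds but lhs fails at k=11.
No witness within the range → none.

none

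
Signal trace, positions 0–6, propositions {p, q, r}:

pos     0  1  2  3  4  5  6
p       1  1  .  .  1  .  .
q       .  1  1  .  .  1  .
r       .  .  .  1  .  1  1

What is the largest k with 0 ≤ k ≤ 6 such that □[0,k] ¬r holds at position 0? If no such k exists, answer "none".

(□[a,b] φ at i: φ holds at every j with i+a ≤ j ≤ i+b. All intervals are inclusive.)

2

¬r must hold from j=0 onward; find where it first fails.
  j=0: holds
  j=1: holds
  j=2: holds
  j=3: fails
Holds on [0,2], so largest k = 2.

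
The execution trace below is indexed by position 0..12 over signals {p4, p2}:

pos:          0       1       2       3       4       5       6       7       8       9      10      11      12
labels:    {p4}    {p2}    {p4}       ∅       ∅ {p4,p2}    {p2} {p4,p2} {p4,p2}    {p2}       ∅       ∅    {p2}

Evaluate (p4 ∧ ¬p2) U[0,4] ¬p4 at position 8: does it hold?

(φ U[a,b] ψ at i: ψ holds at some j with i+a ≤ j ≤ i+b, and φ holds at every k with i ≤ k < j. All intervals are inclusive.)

Does not hold

Need some j in [8,12] with ¬p4, and (p4 ∧ ¬p2) at every k in [8,j-1].
  j=8: ¬p4 false.
  j=9: ¬p4 holds, but (p4 ∧ ¬p2) fails at k=8 → not this j.
  j=10: ¬p4 holds, but (p4 ∧ ¬p2) fails at k=8 → not this j.
  j=11: ¬p4 holds, but (p4 ∧ ¬p2) fails at k=8 → not this j.
  j=12: ¬p4 holds, but (p4 ∧ ¬p2) fails at k=8 → not this j.
No j in the window works → until fails.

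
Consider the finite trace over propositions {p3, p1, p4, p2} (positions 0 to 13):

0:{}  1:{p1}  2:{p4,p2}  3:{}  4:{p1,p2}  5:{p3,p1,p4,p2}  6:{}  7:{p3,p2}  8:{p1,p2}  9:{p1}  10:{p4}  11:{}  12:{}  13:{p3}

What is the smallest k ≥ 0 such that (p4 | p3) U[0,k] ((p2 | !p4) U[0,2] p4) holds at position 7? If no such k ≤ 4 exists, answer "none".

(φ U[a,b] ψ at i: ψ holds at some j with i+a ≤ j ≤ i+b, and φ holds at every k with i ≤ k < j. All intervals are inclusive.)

1

Need earliest j ≥ 7 with ((p2 | !p4) U[0,2] p4), and (p4 | p3) at every k in [7,j-1].
  j=7: rhs fails.
  j=8: rhs holds; lhs holds on [7,7]. k = 1.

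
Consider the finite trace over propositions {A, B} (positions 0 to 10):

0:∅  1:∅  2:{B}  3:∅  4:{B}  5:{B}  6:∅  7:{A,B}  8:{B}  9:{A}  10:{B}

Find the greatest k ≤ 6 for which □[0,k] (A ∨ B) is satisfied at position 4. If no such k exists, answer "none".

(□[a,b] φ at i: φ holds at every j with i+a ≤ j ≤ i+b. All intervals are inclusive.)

(A ∨ B) must hold from j=4 onward; find where it first fails.
  j=4: holds
  j=5: holds
  j=6: fails
Holds on [4,5], so largest k = 1.

1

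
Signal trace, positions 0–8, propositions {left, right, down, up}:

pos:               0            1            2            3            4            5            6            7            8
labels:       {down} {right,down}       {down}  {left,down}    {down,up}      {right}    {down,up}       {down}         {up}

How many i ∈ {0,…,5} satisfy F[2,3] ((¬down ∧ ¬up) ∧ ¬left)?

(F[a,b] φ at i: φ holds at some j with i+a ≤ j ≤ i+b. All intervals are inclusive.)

2

Evaluate at each i in [0,5]:
  i=0: ✗ (none in [2,3])
  i=1: ✗ (none in [3,4])
  i=2: ✓ (witness j=5)
  i=3: ✓ (witness j=5)
  i=4: ✗ (none in [6,7])
  i=5: ✗ (none in [7,8])
Positions where it holds: {2, 3} → 2.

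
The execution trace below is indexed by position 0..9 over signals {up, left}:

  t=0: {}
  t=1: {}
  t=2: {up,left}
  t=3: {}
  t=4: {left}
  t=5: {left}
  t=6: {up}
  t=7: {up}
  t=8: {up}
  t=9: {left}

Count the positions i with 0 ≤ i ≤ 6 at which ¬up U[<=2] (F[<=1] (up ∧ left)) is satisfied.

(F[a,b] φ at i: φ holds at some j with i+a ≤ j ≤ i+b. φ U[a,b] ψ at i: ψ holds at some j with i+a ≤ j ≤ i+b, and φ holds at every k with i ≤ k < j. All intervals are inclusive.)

3

Evaluate at each i in [0,6]:
  i=0: ✓ (rhs at j=1; lhs holds on [0,0])
  i=1: ✓ (rhs at j=1)
  i=2: ✓ (rhs at j=2)
  i=3: ✗ (no rhs in [3,5])
  i=4: ✗ (no rhs in [4,6])
  i=5: ✗ (no rhs in [5,7])
  i=6: ✗ (no rhs in [6,8])
Positions where it holds: {0, 1, 2} → 3.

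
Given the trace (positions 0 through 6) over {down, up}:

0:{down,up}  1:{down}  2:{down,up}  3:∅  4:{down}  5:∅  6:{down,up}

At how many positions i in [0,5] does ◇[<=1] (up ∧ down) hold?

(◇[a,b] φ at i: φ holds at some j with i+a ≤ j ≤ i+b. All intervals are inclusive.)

4

Evaluate at each i in [0,5]:
  i=0: ✓ (witness j=0)
  i=1: ✓ (witness j=2)
  i=2: ✓ (witness j=2)
  i=3: ✗ (none in [3,4])
  i=4: ✗ (none in [4,5])
  i=5: ✓ (witness j=6)
Positions where it holds: {0, 1, 2, 5} → 4.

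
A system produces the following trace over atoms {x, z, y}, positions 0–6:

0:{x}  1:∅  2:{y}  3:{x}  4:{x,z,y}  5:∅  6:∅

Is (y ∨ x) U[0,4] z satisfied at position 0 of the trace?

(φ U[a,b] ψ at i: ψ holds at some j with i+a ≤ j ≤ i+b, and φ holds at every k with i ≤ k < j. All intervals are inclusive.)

Need some j in [0,4] with z, and (y ∨ x) at every k in [0,j-1].
  j=0: z false.
  j=1: z false.
  j=2: z false.
  j=3: z false.
  j=4: z holds, but (y ∨ x) fails at k=1 → not this j.
No j in the window works → until fails.

No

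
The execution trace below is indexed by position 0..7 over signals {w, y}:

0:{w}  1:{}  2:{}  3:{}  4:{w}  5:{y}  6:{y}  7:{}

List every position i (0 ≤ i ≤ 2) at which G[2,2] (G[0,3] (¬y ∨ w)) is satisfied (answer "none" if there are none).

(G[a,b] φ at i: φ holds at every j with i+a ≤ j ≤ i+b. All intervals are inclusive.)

none

Evaluate at each i in [0,2]:
  i=0: ✗ (fails at j=2)
  i=1: ✗ (fails at j=3)
  i=2: ✗ (fails at j=4)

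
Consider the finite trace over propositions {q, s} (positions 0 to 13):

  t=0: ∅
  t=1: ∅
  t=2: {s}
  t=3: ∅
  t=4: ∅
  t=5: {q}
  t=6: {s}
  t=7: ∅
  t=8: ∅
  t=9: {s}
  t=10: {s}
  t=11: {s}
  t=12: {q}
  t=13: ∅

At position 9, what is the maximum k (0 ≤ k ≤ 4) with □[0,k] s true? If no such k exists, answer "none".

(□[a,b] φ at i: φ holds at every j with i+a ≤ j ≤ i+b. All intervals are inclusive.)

s must hold from j=9 onward; find where it first fails.
  j=9: holds
  j=10: holds
  j=11: holds
  j=12: fails
Holds on [9,11], so largest k = 2.

2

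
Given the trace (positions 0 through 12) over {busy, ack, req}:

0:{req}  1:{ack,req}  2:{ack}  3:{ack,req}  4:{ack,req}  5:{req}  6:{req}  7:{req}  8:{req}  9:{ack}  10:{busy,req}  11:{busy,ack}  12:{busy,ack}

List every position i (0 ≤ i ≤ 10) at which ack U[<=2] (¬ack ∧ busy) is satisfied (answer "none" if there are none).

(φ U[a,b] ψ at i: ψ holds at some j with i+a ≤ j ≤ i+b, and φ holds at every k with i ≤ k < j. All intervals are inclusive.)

Evaluate at each i in [0,10]:
  i=0: ✗ (no rhs in [0,2])
  i=1: ✗ (no rhs in [1,3])
  i=2: ✗ (no rhs in [2,4])
  i=3: ✗ (no rhs in [3,5])
  i=4: ✗ (no rhs in [4,6])
  i=5: ✗ (no rhs in [5,7])
  i=6: ✗ (no rhs in [6,8])
  i=7: ✗ (no rhs in [7,9])
  i=8: ✗ (lhs fails at k=8 before rhs at j=10)
  i=9: ✓ (rhs at j=10; lhs holds on [9,9])
  i=10: ✓ (rhs at j=10)

9, 10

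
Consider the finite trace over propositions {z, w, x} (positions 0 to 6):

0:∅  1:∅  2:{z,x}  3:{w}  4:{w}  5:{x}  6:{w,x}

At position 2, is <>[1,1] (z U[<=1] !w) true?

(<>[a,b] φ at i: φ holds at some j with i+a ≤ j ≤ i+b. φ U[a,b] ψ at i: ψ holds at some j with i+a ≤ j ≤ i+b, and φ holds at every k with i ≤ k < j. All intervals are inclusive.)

No

Check (z U[<=1] !w) at each j in [3,3]:
  j=3: fails
No position in the window satisfies it → formula fails.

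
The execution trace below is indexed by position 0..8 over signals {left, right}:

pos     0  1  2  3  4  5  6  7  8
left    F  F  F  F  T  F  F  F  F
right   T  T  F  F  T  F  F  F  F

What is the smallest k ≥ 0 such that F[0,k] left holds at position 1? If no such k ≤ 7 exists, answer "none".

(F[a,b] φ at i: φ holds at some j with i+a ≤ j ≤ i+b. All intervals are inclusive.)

3

Scan j = 1,2,… for left:
  j=1: fails
  j=2: fails
  j=3: fails
  j=4: holds
First hit at j=4, so smallest k = 4-1 = 3.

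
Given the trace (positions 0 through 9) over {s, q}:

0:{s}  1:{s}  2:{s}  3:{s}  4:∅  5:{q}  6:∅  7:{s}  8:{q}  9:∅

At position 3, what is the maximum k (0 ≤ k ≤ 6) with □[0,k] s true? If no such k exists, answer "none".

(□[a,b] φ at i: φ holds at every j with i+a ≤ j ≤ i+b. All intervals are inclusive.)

0

s must hold from j=3 onward; find where it first fails.
  j=3: holds
  j=4: fails
Holds on [3,3], so largest k = 0.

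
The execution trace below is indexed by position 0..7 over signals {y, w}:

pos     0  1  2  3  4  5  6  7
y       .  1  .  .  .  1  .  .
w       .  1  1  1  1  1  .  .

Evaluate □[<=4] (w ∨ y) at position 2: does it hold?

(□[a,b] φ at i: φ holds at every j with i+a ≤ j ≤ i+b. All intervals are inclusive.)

Does not hold

Check (w ∨ y) at every j in [2,6]:
  j=2: true
  j=3: true
  j=4: true
  j=5: true
  j=6: false
Fails at j=6 → formula fails.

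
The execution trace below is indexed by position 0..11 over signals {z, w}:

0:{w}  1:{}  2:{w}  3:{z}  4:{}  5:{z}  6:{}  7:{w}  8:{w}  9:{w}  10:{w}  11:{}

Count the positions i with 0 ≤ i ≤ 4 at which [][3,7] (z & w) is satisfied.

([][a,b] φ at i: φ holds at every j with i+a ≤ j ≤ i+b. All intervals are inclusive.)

Evaluate at each i in [0,4]:
  i=0: ✗ (fails at j=3)
  i=1: ✗ (fails at j=4)
  i=2: ✗ (fails at j=5)
  i=3: ✗ (fails at j=6)
  i=4: ✗ (fails at j=7)
Positions where it holds: {} → 0.

0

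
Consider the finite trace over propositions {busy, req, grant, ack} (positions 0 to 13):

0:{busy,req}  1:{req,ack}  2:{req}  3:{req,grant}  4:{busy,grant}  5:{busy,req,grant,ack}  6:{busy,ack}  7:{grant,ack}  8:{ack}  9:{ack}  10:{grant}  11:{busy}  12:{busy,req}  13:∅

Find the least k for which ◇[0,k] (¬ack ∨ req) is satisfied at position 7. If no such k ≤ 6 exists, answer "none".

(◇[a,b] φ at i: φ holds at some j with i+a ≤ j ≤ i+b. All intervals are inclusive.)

Scan j = 7,8,… for (¬ack ∨ req):
  j=7: fails
  j=8: fails
  j=9: fails
  j=10: holds
First hit at j=10, so smallest k = 10-7 = 3.

3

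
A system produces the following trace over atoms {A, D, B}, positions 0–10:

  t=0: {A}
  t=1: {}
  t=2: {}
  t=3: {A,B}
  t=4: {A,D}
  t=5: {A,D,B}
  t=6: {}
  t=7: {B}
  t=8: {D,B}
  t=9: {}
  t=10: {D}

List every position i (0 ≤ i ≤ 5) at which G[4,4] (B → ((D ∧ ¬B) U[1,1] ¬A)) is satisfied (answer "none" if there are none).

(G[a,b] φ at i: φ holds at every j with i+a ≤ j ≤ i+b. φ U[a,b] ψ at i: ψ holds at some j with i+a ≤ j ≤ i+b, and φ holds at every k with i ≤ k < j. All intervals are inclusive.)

0, 2, 5

Evaluate at each i in [0,5]:
  i=0: ✓ (all of [4,4])
  i=1: ✗ (fails at j=5)
  i=2: ✓ (all of [6,6])
  i=3: ✗ (fails at j=7)
  i=4: ✗ (fails at j=8)
  i=5: ✓ (all of [9,9])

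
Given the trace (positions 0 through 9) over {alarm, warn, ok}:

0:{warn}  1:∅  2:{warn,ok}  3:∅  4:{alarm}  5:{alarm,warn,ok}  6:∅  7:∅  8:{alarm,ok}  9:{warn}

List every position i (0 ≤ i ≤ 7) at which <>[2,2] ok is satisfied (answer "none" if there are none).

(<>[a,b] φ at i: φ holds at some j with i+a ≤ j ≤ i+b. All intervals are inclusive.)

0, 3, 6

Evaluate at each i in [0,7]:
  i=0: ✓ (witness j=2)
  i=1: ✗ (none in [3,3])
  i=2: ✗ (none in [4,4])
  i=3: ✓ (witness j=5)
  i=4: ✗ (none in [6,6])
  i=5: ✗ (none in [7,7])
  i=6: ✓ (witness j=8)
  i=7: ✗ (none in [9,9])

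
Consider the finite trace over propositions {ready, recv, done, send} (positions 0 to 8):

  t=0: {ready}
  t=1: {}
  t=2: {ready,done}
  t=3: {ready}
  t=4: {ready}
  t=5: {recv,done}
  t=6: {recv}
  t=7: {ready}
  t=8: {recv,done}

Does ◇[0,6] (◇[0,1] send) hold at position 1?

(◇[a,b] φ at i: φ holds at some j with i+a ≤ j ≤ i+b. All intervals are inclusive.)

No

Check ◇[0,1] send at each j in [1,7]:
  j=1: fails (none in [1,2])
  j=2: fails (none in [2,3])
  j=3: fails (none in [3,4])
  j=4: fails (none in [4,5])
  j=5: fails (none in [5,6])
  j=6: fails (none in [6,7])
  j=7: fails (none in [7,8])
No position in the window satisfies it → formula fails.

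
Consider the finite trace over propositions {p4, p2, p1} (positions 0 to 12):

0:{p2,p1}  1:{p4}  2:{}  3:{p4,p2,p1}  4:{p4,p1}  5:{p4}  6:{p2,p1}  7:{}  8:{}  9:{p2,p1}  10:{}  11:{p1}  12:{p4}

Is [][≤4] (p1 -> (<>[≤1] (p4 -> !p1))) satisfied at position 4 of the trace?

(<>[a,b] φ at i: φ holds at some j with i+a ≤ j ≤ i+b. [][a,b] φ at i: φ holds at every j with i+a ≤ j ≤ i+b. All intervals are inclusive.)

True

Check (p1 -> (<>[≤1] (p4 -> !p1))) at every j in [4,8]:
  j=4: antecedent true; consequent holds (witness at 5) → ✓
  j=5: antecedent false → ✓
  j=6: antecedent true; consequent holds (witness at 6) → ✓
  j=7: antecedent false → ✓
  j=8: antecedent false → ✓
All positions satisfy it → formula holds.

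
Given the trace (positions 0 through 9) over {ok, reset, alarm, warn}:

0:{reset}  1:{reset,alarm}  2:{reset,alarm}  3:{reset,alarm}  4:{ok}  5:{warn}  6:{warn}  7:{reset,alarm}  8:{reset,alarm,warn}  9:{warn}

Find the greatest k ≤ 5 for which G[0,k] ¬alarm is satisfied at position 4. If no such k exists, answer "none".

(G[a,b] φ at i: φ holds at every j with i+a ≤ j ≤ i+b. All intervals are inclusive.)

2

¬alarm must hold from j=4 onward; find where it first fails.
  j=4: holds
  j=5: holds
  j=6: holds
  j=7: fails
Holds on [4,6], so largest k = 2.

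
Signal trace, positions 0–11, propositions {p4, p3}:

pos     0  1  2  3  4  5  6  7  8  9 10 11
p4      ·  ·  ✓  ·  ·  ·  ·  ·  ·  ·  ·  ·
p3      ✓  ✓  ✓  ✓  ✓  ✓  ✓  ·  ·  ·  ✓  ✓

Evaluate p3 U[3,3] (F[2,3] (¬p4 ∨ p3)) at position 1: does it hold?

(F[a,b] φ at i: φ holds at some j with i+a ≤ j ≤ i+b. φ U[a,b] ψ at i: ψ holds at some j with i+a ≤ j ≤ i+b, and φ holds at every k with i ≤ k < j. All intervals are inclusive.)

Need some j in [4,4] with F[2,3] (¬p4 ∨ p3), and p3 at every k in [1,j-1].
  j=4: F[2,3] (¬p4 ∨ p3) holds; p3 holds at every k in [1,3] → satisfied.

True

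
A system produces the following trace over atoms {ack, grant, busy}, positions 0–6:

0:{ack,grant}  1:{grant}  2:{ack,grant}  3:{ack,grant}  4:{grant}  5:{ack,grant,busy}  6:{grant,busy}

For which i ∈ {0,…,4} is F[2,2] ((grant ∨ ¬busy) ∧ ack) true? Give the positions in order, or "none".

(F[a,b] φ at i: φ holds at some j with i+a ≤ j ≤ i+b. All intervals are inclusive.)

Evaluate at each i in [0,4]:
  i=0: ✓ (witness j=2)
  i=1: ✓ (witness j=3)
  i=2: ✗ (none in [4,4])
  i=3: ✓ (witness j=5)
  i=4: ✗ (none in [6,6])

0, 1, 3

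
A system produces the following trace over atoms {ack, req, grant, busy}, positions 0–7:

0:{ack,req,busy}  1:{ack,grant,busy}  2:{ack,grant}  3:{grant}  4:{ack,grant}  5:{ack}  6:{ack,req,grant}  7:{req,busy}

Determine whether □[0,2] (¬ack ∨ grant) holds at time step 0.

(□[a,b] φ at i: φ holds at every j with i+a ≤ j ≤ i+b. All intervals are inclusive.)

False

Check (¬ack ∨ grant) at every j in [0,2]:
  j=0: false
  j=1: true
  j=2: true
Fails at j=0 → formula fails.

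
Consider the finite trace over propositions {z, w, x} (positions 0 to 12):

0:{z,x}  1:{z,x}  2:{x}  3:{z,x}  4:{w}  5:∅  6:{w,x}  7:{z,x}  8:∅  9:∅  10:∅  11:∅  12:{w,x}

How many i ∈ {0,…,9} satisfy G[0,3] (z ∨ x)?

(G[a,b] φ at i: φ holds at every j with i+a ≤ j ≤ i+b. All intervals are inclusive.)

1

Evaluate at each i in [0,9]:
  i=0: ✓ (all of [0,3])
  i=1: ✗ (fails at j=4)
  i=2: ✗ (fails at j=4)
  i=3: ✗ (fails at j=4)
  i=4: ✗ (fails at j=4)
  i=5: ✗ (fails at j=5)
  i=6: ✗ (fails at j=8)
  i=7: ✗ (fails at j=8)
  i=8: ✗ (fails at j=8)
  i=9: ✗ (fails at j=9)
Positions where it holds: {0} → 1.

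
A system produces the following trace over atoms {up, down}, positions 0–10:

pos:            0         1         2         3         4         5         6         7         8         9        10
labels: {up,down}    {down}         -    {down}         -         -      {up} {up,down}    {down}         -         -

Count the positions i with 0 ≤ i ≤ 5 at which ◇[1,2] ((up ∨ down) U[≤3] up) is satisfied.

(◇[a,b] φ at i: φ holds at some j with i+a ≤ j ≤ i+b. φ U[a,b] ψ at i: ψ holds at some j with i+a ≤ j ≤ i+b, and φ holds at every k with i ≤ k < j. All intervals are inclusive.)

Evaluate at each i in [0,5]:
  i=0: ✗ (none in [1,2])
  i=1: ✗ (none in [2,3])
  i=2: ✗ (none in [3,4])
  i=3: ✗ (none in [4,5])
  i=4: ✓ (witness j=6)
  i=5: ✓ (witness j=6)
Positions where it holds: {4, 5} → 2.

2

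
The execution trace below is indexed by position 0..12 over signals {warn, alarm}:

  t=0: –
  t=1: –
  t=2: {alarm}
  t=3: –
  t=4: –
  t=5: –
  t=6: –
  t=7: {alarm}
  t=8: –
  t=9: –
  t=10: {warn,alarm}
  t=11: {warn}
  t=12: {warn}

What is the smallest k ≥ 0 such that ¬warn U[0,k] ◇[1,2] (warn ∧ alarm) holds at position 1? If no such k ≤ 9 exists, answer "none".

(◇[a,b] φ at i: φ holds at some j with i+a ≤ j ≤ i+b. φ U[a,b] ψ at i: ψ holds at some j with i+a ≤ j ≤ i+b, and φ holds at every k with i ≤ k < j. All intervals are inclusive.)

7

Need earliest j ≥ 1 with ◇[1,2] (warn ∧ alarm), and ¬warn at every k in [1,j-1].
  j=1: rhs fails.
  j=2: rhs fails.
  j=3: rhs fails.
  j=4: rhs fails.
  j=5: rhs fails.
  j=6: rhs fails.
  j=7: rhs fails.
  j=8: rhs holds; lhs holds on [1,7]. k = 7.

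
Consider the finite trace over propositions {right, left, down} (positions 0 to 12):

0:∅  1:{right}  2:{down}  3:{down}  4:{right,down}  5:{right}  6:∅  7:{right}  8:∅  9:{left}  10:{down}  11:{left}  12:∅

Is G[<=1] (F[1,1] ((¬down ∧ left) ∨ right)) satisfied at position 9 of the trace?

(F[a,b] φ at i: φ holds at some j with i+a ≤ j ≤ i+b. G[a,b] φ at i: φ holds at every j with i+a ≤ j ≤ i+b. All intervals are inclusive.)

Check F[1,1] ((¬down ∧ left) ∨ right) at every j in [9,10]:
  j=9: fails (none in [10,10])
  j=10: holds (witness at 11)
Fails at j=9 → formula fails.

Does not hold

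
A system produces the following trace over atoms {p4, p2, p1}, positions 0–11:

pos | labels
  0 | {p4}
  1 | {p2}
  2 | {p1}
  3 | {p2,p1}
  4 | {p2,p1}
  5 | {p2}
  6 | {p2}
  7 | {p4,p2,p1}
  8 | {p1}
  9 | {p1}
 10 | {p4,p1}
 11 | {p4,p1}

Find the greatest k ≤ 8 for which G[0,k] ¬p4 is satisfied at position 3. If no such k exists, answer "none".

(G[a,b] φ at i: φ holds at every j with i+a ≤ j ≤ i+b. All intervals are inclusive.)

¬p4 must hold from j=3 onward; find where it first fails.
  j=3: holds
  j=4: holds
  j=5: holds
  j=6: holds
  j=7: fails
Holds on [3,6], so largest k = 3.

3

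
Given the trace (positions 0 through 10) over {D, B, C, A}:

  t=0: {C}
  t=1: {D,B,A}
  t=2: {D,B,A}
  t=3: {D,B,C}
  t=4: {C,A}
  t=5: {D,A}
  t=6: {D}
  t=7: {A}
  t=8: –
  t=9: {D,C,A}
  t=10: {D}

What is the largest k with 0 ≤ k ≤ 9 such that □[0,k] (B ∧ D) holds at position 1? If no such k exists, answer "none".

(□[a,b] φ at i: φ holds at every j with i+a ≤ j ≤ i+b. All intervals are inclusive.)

(B ∧ D) must hold from j=1 onward; find where it first fails.
  j=1: holds
  j=2: holds
  j=3: holds
  j=4: fails
Holds on [1,3], so largest k = 2.

2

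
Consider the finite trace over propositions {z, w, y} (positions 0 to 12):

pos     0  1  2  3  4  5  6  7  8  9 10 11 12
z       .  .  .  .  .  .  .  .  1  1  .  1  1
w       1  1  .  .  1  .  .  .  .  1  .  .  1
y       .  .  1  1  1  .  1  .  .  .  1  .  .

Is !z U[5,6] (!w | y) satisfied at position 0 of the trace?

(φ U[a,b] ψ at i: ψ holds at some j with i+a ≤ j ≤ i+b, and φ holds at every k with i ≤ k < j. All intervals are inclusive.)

Need some j in [5,6] with (!w | y), and !z at every k in [0,j-1].
  j=5: (!w | y) holds; !z holds at every k in [0,4] → satisfied.

Holds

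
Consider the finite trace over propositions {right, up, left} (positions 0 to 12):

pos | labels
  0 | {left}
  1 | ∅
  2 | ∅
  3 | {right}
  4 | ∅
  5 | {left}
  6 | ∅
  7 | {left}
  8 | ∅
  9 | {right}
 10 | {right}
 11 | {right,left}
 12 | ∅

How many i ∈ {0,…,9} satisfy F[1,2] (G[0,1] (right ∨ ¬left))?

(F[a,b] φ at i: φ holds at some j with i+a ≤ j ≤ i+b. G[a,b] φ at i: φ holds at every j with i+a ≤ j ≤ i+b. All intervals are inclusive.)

Evaluate at each i in [0,9]:
  i=0: ✓ (witness j=1)
  i=1: ✓ (witness j=2)
  i=2: ✓ (witness j=3)
  i=3: ✗ (none in [4,5])
  i=4: ✗ (none in [5,6])
  i=5: ✗ (none in [6,7])
  i=6: ✓ (witness j=8)
  i=7: ✓ (witness j=8)
  i=8: ✓ (witness j=9)
  i=9: ✓ (witness j=10)
Positions where it holds: {0, 1, 2, 6, 7, 8, 9} → 7.

7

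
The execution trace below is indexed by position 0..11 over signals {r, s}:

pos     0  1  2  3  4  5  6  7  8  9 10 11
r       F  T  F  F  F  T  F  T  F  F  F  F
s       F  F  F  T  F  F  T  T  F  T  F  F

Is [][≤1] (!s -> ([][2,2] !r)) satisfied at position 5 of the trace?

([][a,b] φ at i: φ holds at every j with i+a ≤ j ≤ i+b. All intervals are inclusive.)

Check (!s -> ([][2,2] !r)) at every j in [5,6]:
  j=5: antecedent true; consequent fails at 7 → ✗
  j=6: antecedent false → ✓
Fails at j=5 → formula fails.

False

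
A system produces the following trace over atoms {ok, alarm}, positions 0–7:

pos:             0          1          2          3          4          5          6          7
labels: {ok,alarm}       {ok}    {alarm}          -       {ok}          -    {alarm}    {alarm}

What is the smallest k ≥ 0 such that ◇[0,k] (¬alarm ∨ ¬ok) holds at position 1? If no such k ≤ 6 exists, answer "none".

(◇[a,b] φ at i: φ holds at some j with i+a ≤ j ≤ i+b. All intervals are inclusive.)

0

Scan j = 1,2,… for (¬alarm ∨ ¬ok):
  j=1: holds
First hit at j=1, so smallest k = 1-1 = 0.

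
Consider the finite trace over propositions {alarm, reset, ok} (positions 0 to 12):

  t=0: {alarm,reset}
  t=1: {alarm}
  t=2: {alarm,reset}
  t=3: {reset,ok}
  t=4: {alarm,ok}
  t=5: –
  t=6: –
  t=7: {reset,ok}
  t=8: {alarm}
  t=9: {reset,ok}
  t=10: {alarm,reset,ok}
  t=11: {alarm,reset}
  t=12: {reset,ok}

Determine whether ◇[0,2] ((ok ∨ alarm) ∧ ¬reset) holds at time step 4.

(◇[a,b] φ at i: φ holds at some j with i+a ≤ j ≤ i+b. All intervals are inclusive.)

Check ((ok ∨ alarm) ∧ ¬reset) at each j in [4,6]:
  j=4: true
  j=5: false
  j=6: false
Found at j=4 → formula holds.

True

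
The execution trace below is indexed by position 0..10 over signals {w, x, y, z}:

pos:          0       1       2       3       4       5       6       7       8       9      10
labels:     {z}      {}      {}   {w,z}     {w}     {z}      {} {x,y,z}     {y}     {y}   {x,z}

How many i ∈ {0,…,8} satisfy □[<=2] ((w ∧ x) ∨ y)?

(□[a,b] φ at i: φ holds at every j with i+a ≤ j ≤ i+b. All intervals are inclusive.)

1

Evaluate at each i in [0,8]:
  i=0: ✗ (fails at j=0)
  i=1: ✗ (fails at j=1)
  i=2: ✗ (fails at j=2)
  i=3: ✗ (fails at j=3)
  i=4: ✗ (fails at j=4)
  i=5: ✗ (fails at j=5)
  i=6: ✗ (fails at j=6)
  i=7: ✓ (all of [7,9])
  i=8: ✗ (fails at j=10)
Positions where it holds: {7} → 1.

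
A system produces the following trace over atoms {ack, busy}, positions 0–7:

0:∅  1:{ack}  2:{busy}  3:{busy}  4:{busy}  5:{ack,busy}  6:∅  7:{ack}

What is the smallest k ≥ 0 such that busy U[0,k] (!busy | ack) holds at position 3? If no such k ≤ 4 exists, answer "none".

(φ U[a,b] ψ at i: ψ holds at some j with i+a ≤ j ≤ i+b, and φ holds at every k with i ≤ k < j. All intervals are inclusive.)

Need earliest j ≥ 3 with (!busy | ack), and busy at every k in [3,j-1].
  j=3: rhs fails.
  j=4: rhs fails.
  j=5: rhs holds; lhs holds on [3,4]. k = 2.

2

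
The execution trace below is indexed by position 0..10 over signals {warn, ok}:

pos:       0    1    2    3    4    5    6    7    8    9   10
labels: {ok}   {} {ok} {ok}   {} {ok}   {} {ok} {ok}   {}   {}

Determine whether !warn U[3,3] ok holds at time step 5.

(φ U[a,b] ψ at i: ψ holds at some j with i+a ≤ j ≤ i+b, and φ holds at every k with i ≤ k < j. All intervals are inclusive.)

Need some j in [8,8] with ok, and !warn at every k in [5,j-1].
  j=8: ok holds; !warn holds at every k in [5,7] → satisfied.

Yes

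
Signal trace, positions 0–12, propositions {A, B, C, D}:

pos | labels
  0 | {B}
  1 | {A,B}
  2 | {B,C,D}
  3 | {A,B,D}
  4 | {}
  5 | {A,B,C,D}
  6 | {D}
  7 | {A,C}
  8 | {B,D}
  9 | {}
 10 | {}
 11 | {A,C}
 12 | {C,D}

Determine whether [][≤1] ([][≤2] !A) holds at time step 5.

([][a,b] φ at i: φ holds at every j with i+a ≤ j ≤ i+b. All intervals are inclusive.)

No

Check [][≤2] !A at every j in [5,6]:
  j=5: fails at 5
  j=6: fails at 7
Fails at j=5 → formula fails.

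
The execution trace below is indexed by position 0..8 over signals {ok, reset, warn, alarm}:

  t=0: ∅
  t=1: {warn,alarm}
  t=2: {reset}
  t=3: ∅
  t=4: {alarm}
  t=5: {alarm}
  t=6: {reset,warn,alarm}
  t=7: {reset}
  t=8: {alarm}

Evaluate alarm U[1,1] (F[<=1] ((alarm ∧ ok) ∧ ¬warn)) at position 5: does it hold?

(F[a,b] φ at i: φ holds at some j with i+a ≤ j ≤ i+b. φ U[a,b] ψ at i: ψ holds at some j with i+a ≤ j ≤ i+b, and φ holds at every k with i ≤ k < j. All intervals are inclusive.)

False

Need some j in [6,6] with F[<=1] ((alarm ∧ ok) ∧ ¬warn), and alarm at every k in [5,j-1].
  j=6: F[<=1] ((alarm ∧ ok) ∧ ¬warn) — fails (none in [6,7]).
No j in the window works → until fails.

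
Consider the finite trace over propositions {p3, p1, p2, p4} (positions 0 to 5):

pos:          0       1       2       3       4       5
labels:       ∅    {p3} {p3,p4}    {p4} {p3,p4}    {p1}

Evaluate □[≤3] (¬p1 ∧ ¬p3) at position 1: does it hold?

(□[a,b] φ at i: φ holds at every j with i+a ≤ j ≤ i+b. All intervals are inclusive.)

Check (¬p1 ∧ ¬p3) at every j in [1,4]:
  j=1: false
  j=2: false
  j=3: true
  j=4: false
Fails at j=1 → formula fails.

False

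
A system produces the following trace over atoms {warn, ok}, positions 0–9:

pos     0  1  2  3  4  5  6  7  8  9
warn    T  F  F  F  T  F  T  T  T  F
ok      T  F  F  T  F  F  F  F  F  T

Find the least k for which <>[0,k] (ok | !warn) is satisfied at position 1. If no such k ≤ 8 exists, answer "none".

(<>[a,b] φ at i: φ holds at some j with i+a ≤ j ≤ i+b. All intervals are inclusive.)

0

Scan j = 1,2,… for (ok | !warn):
  j=1: holds
First hit at j=1, so smallest k = 1-1 = 0.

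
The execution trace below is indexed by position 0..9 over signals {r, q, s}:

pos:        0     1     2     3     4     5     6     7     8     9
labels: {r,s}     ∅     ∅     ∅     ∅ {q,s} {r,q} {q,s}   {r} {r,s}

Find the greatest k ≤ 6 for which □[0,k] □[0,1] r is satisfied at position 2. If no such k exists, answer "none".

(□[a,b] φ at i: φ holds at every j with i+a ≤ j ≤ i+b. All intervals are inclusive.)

none

□[0,1] r must hold from j=2 onward; find where it first fails.
  j=2: fails → no k works.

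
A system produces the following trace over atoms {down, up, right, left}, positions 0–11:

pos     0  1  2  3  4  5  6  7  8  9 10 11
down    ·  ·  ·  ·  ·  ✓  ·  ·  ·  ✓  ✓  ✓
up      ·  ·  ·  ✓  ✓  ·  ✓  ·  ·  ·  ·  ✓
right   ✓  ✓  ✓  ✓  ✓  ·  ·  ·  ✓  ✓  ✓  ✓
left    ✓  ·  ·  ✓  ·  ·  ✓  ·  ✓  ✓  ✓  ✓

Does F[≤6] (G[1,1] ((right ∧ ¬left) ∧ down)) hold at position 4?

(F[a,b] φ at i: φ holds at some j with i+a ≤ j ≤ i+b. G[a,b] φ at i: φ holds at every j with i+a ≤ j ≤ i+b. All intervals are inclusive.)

Does not hold

Check G[1,1] ((right ∧ ¬left) ∧ down) at each j in [4,10]:
  j=4: fails at 5
  j=5: fails at 6
  j=6: fails at 7
  j=7: fails at 8
  j=8: fails at 9
  j=9: fails at 10
  j=10: fails at 11
No position in the window satisfies it → formula fails.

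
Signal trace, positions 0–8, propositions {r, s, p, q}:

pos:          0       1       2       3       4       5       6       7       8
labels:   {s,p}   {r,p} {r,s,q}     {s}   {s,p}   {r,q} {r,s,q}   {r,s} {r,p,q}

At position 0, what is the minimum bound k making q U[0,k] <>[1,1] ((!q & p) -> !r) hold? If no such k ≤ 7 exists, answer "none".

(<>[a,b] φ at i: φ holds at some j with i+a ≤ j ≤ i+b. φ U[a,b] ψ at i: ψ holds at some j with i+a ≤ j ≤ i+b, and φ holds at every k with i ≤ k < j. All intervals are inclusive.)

Need earliest j ≥ 0 with <>[1,1] ((!q & p) -> !r), and q at every k in [0,j-1].
  j=0: rhs fails.
  j=1: rhs holds but lhs fails at k=0.
  j=2: rhs holds but lhs fails at k=0.
  j=3: rhs holds but lhs fails at k=0.
  j=4: rhs holds but lhs fails at k=0.
  j=5: rhs holds but lhs fails at k=0.
  j=6: rhs holds but lhs fails at k=0.
  j=7: rhs holds but lhs fails at k=0.
No witness within the range → none.

none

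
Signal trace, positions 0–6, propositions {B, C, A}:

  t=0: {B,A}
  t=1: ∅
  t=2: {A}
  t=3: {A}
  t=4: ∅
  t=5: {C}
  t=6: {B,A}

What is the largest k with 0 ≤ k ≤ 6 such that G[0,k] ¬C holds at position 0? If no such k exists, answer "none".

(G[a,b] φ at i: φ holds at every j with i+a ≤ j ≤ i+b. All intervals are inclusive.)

4

¬C must hold from j=0 onward; find where it first fails.
  j=0: holds
  j=1: holds
  j=2: holds
  j=3: holds
  j=4: holds
  j=5: fails
Holds on [0,4], so largest k = 4.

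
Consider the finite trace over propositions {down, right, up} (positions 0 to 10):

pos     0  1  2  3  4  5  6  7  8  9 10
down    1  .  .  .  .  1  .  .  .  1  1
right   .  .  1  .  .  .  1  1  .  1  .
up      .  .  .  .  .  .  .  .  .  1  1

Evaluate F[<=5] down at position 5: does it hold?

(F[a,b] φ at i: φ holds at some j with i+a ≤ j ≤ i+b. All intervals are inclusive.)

Check down at each j in [5,10]:
  j=5: true
  j=6: false
  j=7: false
  j=8: false
  j=9: true
  j=10: true
Found at j=5 → formula holds.

True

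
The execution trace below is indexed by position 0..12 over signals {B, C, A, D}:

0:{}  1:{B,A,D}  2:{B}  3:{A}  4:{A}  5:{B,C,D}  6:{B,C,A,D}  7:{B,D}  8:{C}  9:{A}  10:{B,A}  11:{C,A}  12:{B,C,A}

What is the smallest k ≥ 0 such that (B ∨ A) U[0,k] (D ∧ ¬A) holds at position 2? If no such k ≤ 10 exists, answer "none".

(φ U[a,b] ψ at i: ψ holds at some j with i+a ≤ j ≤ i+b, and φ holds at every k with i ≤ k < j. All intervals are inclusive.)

Need earliest j ≥ 2 with (D ∧ ¬A), and (B ∨ A) at every k in [2,j-1].
  j=2: rhs fails.
  j=3: rhs fails.
  j=4: rhs fails.
  j=5: rhs holds; lhs holds on [2,4]. k = 3.

3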